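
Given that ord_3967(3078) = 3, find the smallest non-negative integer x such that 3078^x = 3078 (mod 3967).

1

Successive powers of 3078 modulo 3967:
  3078^0=1  3078^1=3078
So 3078^1 ≡ 3078 (mod 3967), giving x = 1.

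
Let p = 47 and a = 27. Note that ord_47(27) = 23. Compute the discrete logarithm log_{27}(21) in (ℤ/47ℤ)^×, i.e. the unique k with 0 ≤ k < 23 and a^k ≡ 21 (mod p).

7

Successive powers of 27 modulo 47:
  27^0=1  27^1=27  27^2=24  27^3=37  27^4=12  27^5=42
  27^6=6  27^7=21
So 27^7 ≡ 21 (mod 47), giving k = 7.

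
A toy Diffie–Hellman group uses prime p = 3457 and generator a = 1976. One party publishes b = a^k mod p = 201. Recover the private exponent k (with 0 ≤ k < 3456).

2398

Baby-step giant-step with m = ceil(sqrt(3456)) = 59.
Baby table (1976^j mod 3457 for j=0..58):
  0:1  1:1976  2:1623  3:2409  4:3352  5:3397  6:2435  7:2873
  8:654  9:2843  10:143  11:2551  12:470  13:2244  14:2270  15:1791
  16:2505  17:2913  18:183  19:2080  20:3164  21:1808  22:1527  23:2848
  24:3109  25:295  26:2144  27:1719  28:1970  29:138  30:3042  31:2726
  32:570  33:2795  34:2091  35:701  36:2376  37:370  38:1693  39:2449
  40:2881  41:2634  42:1999  43:2130  44:1711  45:3447  46:982  47:1055
  48:109  49:1050  50:600  51:3306  52:2383  53:374  54:2683  55:2027
  56:2146  57:2214  58:1759
Giant step factor: 1976^(-59) ≡ 2862 (mod 3457).
Scan 201·2862^i mod 3457 for i = 0, 1, …:
  i=0: 201   i=1: 1400   i=2: 137   i=3: 1453
  i=4: 3172   i=5: 182   i=6: 2334   i=7: 984
  i=8: 2210   i=9: 2167     …   i=39: 369
  i=40: 1693
Match at i=40, j=38: k = 40·59 + 38 = 2398.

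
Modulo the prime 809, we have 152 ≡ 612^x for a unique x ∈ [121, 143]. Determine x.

138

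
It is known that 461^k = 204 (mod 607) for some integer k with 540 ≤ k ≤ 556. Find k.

Compute 461^540 mod 607 = 329, then multiply by 461 repeatedly:
  461^540=329  461^541=526  461^542=293  461^543=319  461^544=165
  461^545=190  461^546=182  461^547=136  461^548=175  461^549=551
  461^550=285  461^551=273  461^552=204
Found 204 at exponent 552.

552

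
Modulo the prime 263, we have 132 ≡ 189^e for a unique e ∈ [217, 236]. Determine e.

236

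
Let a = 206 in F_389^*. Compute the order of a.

The order of 206 must divide p − 1 = 388 = 2^2 · 97.
Divisors: 1, 2, 4, 97, 194, 388.
Check each in increasing order: 206^1 ≡ 206;  206^2 ≡ 35;  206^4 ≡ 58;  206^97 ≡ 1.
Smallest exponent giving 1 is 97.

97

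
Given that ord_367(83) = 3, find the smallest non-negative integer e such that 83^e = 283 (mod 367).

Successive powers of 83 modulo 367:
  83^0=1  83^1=83  83^2=283
So 83^2 ≡ 283 (mod 367), giving e = 2.

2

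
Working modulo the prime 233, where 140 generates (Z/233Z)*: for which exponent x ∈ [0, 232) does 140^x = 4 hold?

16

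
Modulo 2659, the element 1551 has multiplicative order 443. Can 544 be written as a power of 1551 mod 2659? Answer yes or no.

yes

544 ∈ ⟨1551⟩ iff 544^443 ≡ 1 (mod 2659), since |⟨1551⟩| = 443.
544^443 mod 2659 = 1.
Since 1 = 1, 544 lies in the subgroup.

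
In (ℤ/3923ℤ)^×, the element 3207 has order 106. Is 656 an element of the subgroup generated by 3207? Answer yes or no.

656 ∈ ⟨3207⟩ iff 656^106 ≡ 1 (mod 3923), since |⟨3207⟩| = 106.
656^106 mod 3923 = 2319.
Since 2319 ≠ 1, 656 does not lie in the subgroup.

no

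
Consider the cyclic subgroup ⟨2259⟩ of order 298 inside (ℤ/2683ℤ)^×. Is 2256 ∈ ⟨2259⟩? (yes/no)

yes

2256 ∈ ⟨2259⟩ iff 2256^298 ≡ 1 (mod 2683), since |⟨2259⟩| = 298.
2256^298 mod 2683 = 1.
Since 1 = 1, 2256 lies in the subgroup.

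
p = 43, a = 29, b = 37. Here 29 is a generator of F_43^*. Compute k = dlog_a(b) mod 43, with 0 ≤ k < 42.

35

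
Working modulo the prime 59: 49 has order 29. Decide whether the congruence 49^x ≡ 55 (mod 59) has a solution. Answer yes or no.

no

55 ∈ ⟨49⟩ iff 55^29 ≡ 1 (mod 59), since |⟨49⟩| = 29.
55^29 mod 59 = 58.
Since 58 ≠ 1, 55 does not lie in the subgroup.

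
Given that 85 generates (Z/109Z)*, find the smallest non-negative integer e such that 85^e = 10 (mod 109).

Baby-step giant-step with m = ceil(sqrt(108)) = 11.
Baby table (85^j mod 109 for j=0..10):
  0:1  1:85  2:31  3:19  4:89  5:44  6:34  7:56
  8:73  9:101  10:83
Giant step factor: 85^(-11) ≡ 69 (mod 109).
Scan 10·69^i mod 109 for i = 0, 1, …:
  i=0: 10   i=1: 36   i=2: 86   i=3: 48
  i=4: 42   i=5: 64   i=6: 56
Match at i=6, j=7: e = 6·11 + 7 = 73.

73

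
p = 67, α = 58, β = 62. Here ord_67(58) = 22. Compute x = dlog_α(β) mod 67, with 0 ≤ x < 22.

Successive powers of 58 modulo 67:
  58^0=1  58^1=58  58^2=14  58^3=8  58^4=62
So 58^4 ≡ 62 (mod 67), giving x = 4.

4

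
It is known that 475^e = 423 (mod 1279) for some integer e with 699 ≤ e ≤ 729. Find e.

Compute 475^699 mod 1279 = 623, then multiply by 475 repeatedly:
  475^699=623  475^700=476  475^701=996  475^702=1149  475^703=921
  475^704=57  475^705=216  475^706=280  475^707=1263  475^708=74
  475^709=617  475^710=184  475^711=428  475^712=1218  475^713=442
  475^714=194  475^715=62  475^716=33  475^717=327  475^718=566
  475^719=260  475^720=716  475^721=1165  475^722=847  475^723=719
  475^724=32  475^725=1131  475^726=45  475^727=911  475^728=423
Found 423 at exponent 728.

728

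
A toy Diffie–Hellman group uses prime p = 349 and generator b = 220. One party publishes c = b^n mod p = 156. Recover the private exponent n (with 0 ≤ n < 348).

131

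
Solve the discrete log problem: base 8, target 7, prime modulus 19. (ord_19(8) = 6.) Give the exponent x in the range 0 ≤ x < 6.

2

Successive powers of 8 modulo 19:
  8^0=1  8^1=8  8^2=7
So 8^2 ≡ 7 (mod 19), giving x = 2.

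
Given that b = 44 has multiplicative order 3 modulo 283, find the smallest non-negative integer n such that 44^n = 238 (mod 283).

2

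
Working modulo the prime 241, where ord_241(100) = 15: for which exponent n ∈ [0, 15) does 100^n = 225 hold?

Successive powers of 100 modulo 241:
  100^0=1  100^1=100  100^2=119  100^3=91  100^4=183  100^5=225
So 100^5 ≡ 225 (mod 241), giving n = 5.

5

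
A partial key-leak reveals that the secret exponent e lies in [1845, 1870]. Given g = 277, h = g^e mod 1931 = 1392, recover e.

Compute 277^1845 mod 1931 = 1192, then multiply by 277 repeatedly:
  277^1845=1192  277^1846=1914  277^1847=1084  277^1848=963  277^1849=273
  277^1850=312  277^1851=1460  277^1852=841  277^1853=1237  277^1854=862
  277^1855=1261  277^1856=1717  277^1857=583  277^1858=1218  277^1859=1392
Found 1392 at exponent 1859.

1859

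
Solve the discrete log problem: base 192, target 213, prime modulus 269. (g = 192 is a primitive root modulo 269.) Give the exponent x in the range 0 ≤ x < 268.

20

Baby-step giant-step with m = ceil(sqrt(268)) = 17.
Baby table (192^j mod 269 for j=0..16):
  0:1  1:192  2:11  3:229  4:121  5:98  6:255  7:2
  8:115  9:22  10:189  11:242  12:196  13:241  14:4  15:230
  16:44
Giant step factor: 192^(-17) ≡ 116 (mod 269).
Scan 213·116^i mod 269 for i = 0, 1, …:
  i=0: 213   i=1: 229
Match at i=1, j=3: x = 1·17 + 3 = 20.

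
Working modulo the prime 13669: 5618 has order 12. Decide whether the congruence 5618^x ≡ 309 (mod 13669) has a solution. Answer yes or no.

309 ∈ ⟨5618⟩ iff 309^12 ≡ 1 (mod 13669), since |⟨5618⟩| = 12.
309^12 mod 13669 = 1.
Since 1 = 1, 309 lies in the subgroup.

yes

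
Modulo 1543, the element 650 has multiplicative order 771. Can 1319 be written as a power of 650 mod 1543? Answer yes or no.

no

1319 ∈ ⟨650⟩ iff 1319^771 ≡ 1 (mod 1543), since |⟨650⟩| = 771.
1319^771 mod 1543 = 1542.
Since 1542 ≠ 1, 1319 does not lie in the subgroup.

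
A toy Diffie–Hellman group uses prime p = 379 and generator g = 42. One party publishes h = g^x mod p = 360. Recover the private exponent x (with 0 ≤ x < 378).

Baby-step giant-step with m = ceil(sqrt(378)) = 20.
Baby table (42^j mod 379 for j=0..19):
  0:1  1:42  2:248  3:183  4:106  5:283  6:137  7:69
  8:245  9:57  10:120  11:113  12:198  13:357  14:213  15:229
  16:143  17:321  18:217  19:18
Giant step factor: 42^(-20) ≡ 189 (mod 379).
Scan 360·189^i mod 379 for i = 0, 1, …:
  i=0: 360   i=1: 199   i=2: 90   i=3: 334
  i=4: 212   i=5: 273   i=6: 53   i=7: 163
  i=8: 108   i=9: 325     …   i=13: 44
  i=14: 357
Match at i=14, j=13: x = 14·20 + 13 = 293.

293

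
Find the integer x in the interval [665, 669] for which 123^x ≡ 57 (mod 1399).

Compute 123^665 mod 1399 = 57, then multiply by 123 repeatedly:
  123^665=57
Found 57 at exponent 665.

665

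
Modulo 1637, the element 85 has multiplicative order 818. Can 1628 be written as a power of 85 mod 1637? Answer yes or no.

1628 ∈ ⟨85⟩ iff 1628^818 ≡ 1 (mod 1637), since |⟨85⟩| = 818.
1628^818 mod 1637 = 1.
Since 1 = 1, 1628 lies in the subgroup.

yes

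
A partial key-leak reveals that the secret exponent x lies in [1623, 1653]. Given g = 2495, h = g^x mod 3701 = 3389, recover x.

1626

Compute 2495^1623 mod 3701 = 2279, then multiply by 2495 repeatedly:
  2495^1623=2279  2495^1624=1369  2495^1625=3333  2495^1626=3389
Found 3389 at exponent 1626.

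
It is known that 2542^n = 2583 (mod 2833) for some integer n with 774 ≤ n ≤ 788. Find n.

777

Compute 2542^774 mod 2833 = 2349, then multiply by 2542 repeatedly:
  2542^774=2349  2542^775=2027  2542^776=2240  2542^777=2583
Found 2583 at exponent 777.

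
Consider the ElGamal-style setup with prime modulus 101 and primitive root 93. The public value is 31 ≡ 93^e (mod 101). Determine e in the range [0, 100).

Baby-step giant-step with m = ceil(sqrt(100)) = 10.
Baby table (93^j mod 101 for j=0..9):
  0:1  1:93  2:64  3:94  4:56  5:57  6:49  7:12
  8:5  9:61
Giant step factor: 93^(-10) ≡ 6 (mod 101).
Scan 31·6^i mod 101 for i = 0, 1, …:
  i=0: 31   i=1: 85   i=2: 5
Match at i=2, j=8: e = 2·10 + 8 = 28.

28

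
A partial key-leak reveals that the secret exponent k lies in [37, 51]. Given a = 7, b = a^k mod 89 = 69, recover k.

Compute 7^37 mod 89 = 65, then multiply by 7 repeatedly:
  7^37=65  7^38=10  7^39=70  7^40=45  7^41=48
  7^42=69
Found 69 at exponent 42.

42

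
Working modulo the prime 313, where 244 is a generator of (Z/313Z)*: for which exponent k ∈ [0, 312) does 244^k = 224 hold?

283

Baby-step giant-step with m = ceil(sqrt(312)) = 18.
Baby table (244^j mod 313 for j=0..17):
  0:1  1:244  2:66  3:141  4:287  5:229  6:162  7:90
  8:50  9:306  10:170  11:164  12:265  13:182  14:275  15:118
  16:309  17:276
Giant step factor: 244^(-18) ≡ 115 (mod 313).
Scan 224·115^i mod 313 for i = 0, 1, …:
  i=0: 224   i=1: 94   i=2: 168   i=3: 227
  i=4: 126   i=5: 92   i=6: 251   i=7: 69
  i=8: 110   i=9: 130     …   i=14: 154
  i=15: 182
Match at i=15, j=13: k = 15·18 + 13 = 283.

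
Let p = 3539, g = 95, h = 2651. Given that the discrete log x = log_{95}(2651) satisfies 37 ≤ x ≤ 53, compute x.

47

Compute 95^37 mod 3539 = 1311, then multiply by 95 repeatedly:
  95^37=1311  95^38=680  95^39=898  95^40=374  95^41=140
  95^42=2683  95^43=77  95^44=237  95^45=1281  95^46=1369
  95^47=2651
Found 2651 at exponent 47.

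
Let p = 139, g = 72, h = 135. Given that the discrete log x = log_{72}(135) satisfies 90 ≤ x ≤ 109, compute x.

95

Compute 72^90 mod 139 = 79, then multiply by 72 repeatedly:
  72^90=79  72^91=128  72^92=42  72^93=105  72^94=54
  72^95=135
Found 135 at exponent 95.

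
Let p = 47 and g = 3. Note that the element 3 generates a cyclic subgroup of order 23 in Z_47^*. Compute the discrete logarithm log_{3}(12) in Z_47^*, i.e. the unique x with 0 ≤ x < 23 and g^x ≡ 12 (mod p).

12

Successive powers of 3 modulo 47:
  3^0=1  3^1=3  3^2=9  3^3=27  3^4=34  3^5=8
  3^6=24  3^7=25  3^8=28  3^9=37  3^10=17  3^11=4
  3^12=12
So 3^12 ≡ 12 (mod 47), giving x = 12.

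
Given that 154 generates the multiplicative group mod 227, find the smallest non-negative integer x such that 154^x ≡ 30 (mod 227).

88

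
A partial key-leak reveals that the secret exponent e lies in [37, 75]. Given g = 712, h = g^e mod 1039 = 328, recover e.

75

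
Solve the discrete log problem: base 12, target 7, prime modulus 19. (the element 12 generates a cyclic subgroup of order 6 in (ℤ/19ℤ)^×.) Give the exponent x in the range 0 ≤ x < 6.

4

Successive powers of 12 modulo 19:
  12^0=1  12^1=12  12^2=11  12^3=18  12^4=7
So 12^4 ≡ 7 (mod 19), giving x = 4.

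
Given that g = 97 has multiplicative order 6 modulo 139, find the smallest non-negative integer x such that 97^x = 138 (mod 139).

3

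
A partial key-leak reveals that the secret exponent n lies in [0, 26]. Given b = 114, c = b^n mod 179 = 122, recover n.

7

Compute 114^0 mod 179 = 1, then multiply by 114 repeatedly:
  114^0=1  114^1=114  114^2=108  114^3=140  114^4=29
  114^5=84  114^6=89  114^7=122
Found 122 at exponent 7.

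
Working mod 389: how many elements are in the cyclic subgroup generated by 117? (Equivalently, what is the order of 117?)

194

The order of 117 must divide p − 1 = 388 = 2^2 · 97.
Divisors: 1, 2, 4, 97, 194, 388.
Check each in increasing order: 117^1 ≡ 117;  117^2 ≡ 74;  117^4 ≡ 30;  117^97 ≡ 388;  117^194 ≡ 1.
Smallest exponent giving 1 is 194.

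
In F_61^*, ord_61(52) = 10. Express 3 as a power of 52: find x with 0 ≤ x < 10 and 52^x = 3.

3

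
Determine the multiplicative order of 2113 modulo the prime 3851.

3850

The order of 2113 must divide p − 1 = 3850 = 2 · 5^2 · 7 · 11.
Divisors: 1, 2, 5, 7, 10, 11, 14, 22, 25, 35, 50, 55, 70, 77, 110, 154, 175, 275, 350, 385, 550, 770, 1925, 3850.
Check each in increasing order: 2113^1 ≡ 2113;  2113^2 ≡ 1460;  2113^5 ≡ 2816;  2113^7 ≡ 2343;  2113^10 ≡ 647;  2113^11 ≡ 6;  2113^14 ≡ 1974;  2113^22 ≡ 36;  2113^25 ≡ 291;  2113^35 ≡ 3429;  2113^50 ≡ 3810;  2113^55 ≡ 74;  2113^70 ≡ 938;  2113^77 ≡ 2664;  2113^110 ≡ 1625;  2113^154 ≡ 3354;  2113^175 ≡ 3848;  2113^275 ≡ 2659;  2113^350 ≡ 9;  2113^385 ≡ 53;  2113^550 ≡ 3696;  2113^770 ≡ 2809;  2113^1925 ≡ 3850;  2113^3850 ≡ 1.
Smallest exponent giving 1 is 3850.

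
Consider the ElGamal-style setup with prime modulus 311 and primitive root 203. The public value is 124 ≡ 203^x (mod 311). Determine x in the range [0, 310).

301

Baby-step giant-step with m = ceil(sqrt(310)) = 18.
Baby table (203^j mod 311 for j=0..17):
  0:1  1:203  2:157  3:149  4:80  5:68  6:120  7:102
  8:180  9:153  10:270  11:74  12:94  13:111  14:141  15:11
  16:56  17:172
Giant step factor: 203^(-18) ≡ 137 (mod 311).
Scan 124·137^i mod 311 for i = 0, 1, …:
  i=0: 124   i=1: 194   i=2: 143   i=3: 309
  i=4: 37   i=5: 93   i=6: 301   i=7: 185
  i=8: 154   i=9: 261     …   i=15: 305
  i=16: 111
Match at i=16, j=13: x = 16·18 + 13 = 301.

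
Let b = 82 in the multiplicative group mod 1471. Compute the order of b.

The order of 82 must divide p − 1 = 1470 = 2 · 3 · 5 · 7^2.
Divisors: 1, 2, 3, 5, 6, 7, 10, 14, 15, 21, 30, 35, 42, 49, 70, 98, 105, 147, 210, 245, 294, 490, 735, 1470.
Check each in increasing order: 82^1 ≡ 82;  82^2 ≡ 840;  82^3 ≡ 1214;  82^5 ≡ 357;  82^6 ≡ 1325;  82^7 ≡ 1267;  82^10 ≡ 943;  82^14 ≡ 428;  82^15 ≡ 1263;  82^21 ≡ 948;  82^30 ≡ 605;  82^35 ≡ 1219;  82^42 ≡ 1394;  82^49 ≡ 998;  82^70 ≡ 251;  82^98 ≡ 137;  82^105 ≡ 1.
Smallest exponent giving 1 is 105.

105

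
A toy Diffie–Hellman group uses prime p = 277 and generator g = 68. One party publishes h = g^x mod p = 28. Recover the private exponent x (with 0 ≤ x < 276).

160

Baby-step giant-step with m = ceil(sqrt(276)) = 17.
Baby table (68^j mod 277 for j=0..16):
  0:1  1:68  2:192  3:37  4:23  5:179  6:261  7:20
  8:252  9:239  10:186  11:183  12:256  13:234  14:123  15:54
  16:71
Giant step factor: 68^(-17) ≡ 142 (mod 277).
Scan 28·142^i mod 277 for i = 0, 1, …:
  i=0: 28   i=1: 98   i=2: 66   i=3: 231
  i=4: 116   i=5: 129   i=6: 36   i=7: 126
  i=8: 164   i=9: 20
Match at i=9, j=7: x = 9·17 + 7 = 160.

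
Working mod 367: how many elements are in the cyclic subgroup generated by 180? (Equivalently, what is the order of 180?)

366

The order of 180 must divide p − 1 = 366 = 2 · 3 · 61.
Divisors: 1, 2, 3, 6, 61, 122, 183, 366.
Check each in increasing order: 180^1 ≡ 180;  180^2 ≡ 104;  180^3 ≡ 3;  180^6 ≡ 9;  180^61 ≡ 84;  180^122 ≡ 83;  180^183 ≡ 366;  180^366 ≡ 1.
Smallest exponent giving 1 is 366.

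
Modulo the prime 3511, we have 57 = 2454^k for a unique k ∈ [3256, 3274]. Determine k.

Compute 2454^3256 mod 3511 = 3482, then multiply by 2454 repeatedly:
  2454^3256=3482  2454^3257=2565  2454^3258=2798  2454^3259=2287  2454^3260=1720
  2454^3261=658  2454^3262=3183  2454^3263=2618  2454^3264=2953  2454^3265=3469
  2454^3266=2262  2454^3267=57
Found 57 at exponent 3267.

3267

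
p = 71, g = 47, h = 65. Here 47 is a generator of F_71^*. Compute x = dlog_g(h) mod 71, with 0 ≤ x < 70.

23

Successive powers of 47 modulo 71:
  47^0=1  47^1=47  47^2=8  47^3=21  47^4=64  47^5=26
  47^6=15  47^7=66  47^8=49  47^9=31  47^10=37  47^11=35
  47^12=12  47^13=67  47^14=25  47^15=39  47^16=58  47^17=28
  47^18=38  47^19=11  47^20=20  47^21=17  47^22=18  47^23=65
So 47^23 ≡ 65 (mod 71), giving x = 23.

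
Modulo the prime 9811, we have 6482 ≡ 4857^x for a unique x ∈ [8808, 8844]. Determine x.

Compute 4857^8808 mod 9811 = 4145, then multiply by 4857 repeatedly:
  4857^8808=4145  4857^8809=93  4857^8810=395  4857^8811=5370  4857^8812=4452
  4857^8813=9731  4857^8814=3880  4857^8815=8040  4857^8816=2500  4857^8817=6293
  4857^8818=3836  4857^8819=363  4857^8820=6922  4857^8821=7668  4857^8822=920
  4857^8823=4435  4857^8824=5650  4857^8825=683  4857^8826=1213  4857^8827=4941
  4857^8828=731  4857^8829=8696  4857^8830=117  4857^8831=9042  4857^8832=2958
  4857^8833=3702  4857^8834=6862  4857^8835=767  4857^8836=6950  4857^8837=6310
  4857^8838=7917  4857^8839=3560  4857^8840=3938  4857^8841=5227  4857^8842=6482
Found 6482 at exponent 8842.

8842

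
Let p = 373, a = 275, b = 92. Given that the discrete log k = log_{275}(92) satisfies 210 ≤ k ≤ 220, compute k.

215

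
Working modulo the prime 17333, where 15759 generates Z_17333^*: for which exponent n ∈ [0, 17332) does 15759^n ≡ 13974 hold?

5346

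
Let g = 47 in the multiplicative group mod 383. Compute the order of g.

The order of 47 must divide p − 1 = 382 = 2 · 191.
Divisors: 1, 2, 191, 382.
Check each in increasing order: 47^1 ≡ 47;  47^2 ≡ 294;  47^191 ≡ 382;  47^382 ≡ 1.
Smallest exponent giving 1 is 382.

382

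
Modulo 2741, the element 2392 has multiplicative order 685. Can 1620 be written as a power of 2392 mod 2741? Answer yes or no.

yes

1620 ∈ ⟨2392⟩ iff 1620^685 ≡ 1 (mod 2741), since |⟨2392⟩| = 685.
1620^685 mod 2741 = 1.
Since 1 = 1, 1620 lies in the subgroup.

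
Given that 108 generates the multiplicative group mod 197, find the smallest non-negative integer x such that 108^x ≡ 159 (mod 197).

181

Baby-step giant-step with m = ceil(sqrt(196)) = 14.
Baby table (108^j mod 197 for j=0..13):
  0:1  1:108  2:41  3:94  4:105  5:111  6:168  7:20
  8:190  9:32  10:107  11:130  12:53  13:11
Giant step factor: 108^(-14) ≡ 33 (mod 197).
Scan 159·33^i mod 197 for i = 0, 1, …:
  i=0: 159   i=1: 125   i=2: 185   i=3: 195
  i=4: 131   i=5: 186   i=6: 31   i=7: 38
  i=8: 72   i=9: 12   i=10: 2   i=11: 66
  i=12: 11
Match at i=12, j=13: x = 12·14 + 13 = 181.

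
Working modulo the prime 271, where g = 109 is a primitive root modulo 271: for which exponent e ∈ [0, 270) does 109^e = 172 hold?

121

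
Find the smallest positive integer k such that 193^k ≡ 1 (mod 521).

The order of 193 must divide p − 1 = 520 = 2^3 · 5 · 13.
Divisors: 1, 2, 4, 5, 8, 10, 13, 20, 26, 40, 52, 65, 104, 130, 260, 520.
Check each in increasing order: 193^1 ≡ 193;  193^2 ≡ 258;  193^4 ≡ 397;  193^5 ≡ 34;  193^8 ≡ 267;  193^10 ≡ 114;  193^13 ≡ 221;  193^20 ≡ 492;  193^26 ≡ 388;  193^40 ≡ 320;  193^52 ≡ 496;  193^65 ≡ 206;  193^104 ≡ 104;  193^130 ≡ 235;  193^260 ≡ 520;  193^520 ≡ 1.
Smallest exponent giving 1 is 520.

520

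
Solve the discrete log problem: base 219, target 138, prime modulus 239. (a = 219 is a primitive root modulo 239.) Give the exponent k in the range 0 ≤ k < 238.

Baby-step giant-step with m = ceil(sqrt(238)) = 16.
Baby table (219^j mod 239 for j=0..15):
  0:1  1:219  2:161  3:126  4:109  5:210  6:102  7:111
  8:170  9:185  10:124  11:149  12:127  13:89  14:132  15:228
Giant step factor: 219^(-16) ≡ 88 (mod 239).
Scan 138·88^i mod 239 for i = 0, 1, …:
  i=0: 138   i=1: 194   i=2: 103   i=3: 221
  i=4: 89
Match at i=4, j=13: k = 4·16 + 13 = 77.

77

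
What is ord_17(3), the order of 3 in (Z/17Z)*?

16

The order of 3 must divide p − 1 = 16 = 2^4.
Divisors: 1, 2, 4, 8, 16.
Check each in increasing order: 3^1 ≡ 3;  3^2 ≡ 9;  3^4 ≡ 13;  3^8 ≡ 16;  3^16 ≡ 1.
Smallest exponent giving 1 is 16.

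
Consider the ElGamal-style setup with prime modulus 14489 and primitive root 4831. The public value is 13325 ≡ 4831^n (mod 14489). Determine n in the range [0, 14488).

Baby-step giant-step with m = ceil(sqrt(14488)) = 121.
Baby table (4831^j mod 14489 for j=0..120):
  0:1  1:4831  2:11271  3:539  4:10378  5:4178  6:741  7:988
  8:6147  9:8196  10:10928  11:9741  12:12988  13:7658  14:5381  15:2345
  16:12786  17:2559  18:3412  19:9379  20:2846  21:13454  22:13109  23:12649
  24:7206  25:9608  26:7981  27:982  28:6139  29:13015  30:7694  31:5429
  32:2409  33:3212  34:13942  35:8930  36:7077  37:9436  38:2922  39:3896
  40:365  41:10146  42:13528  43:8378  44:6341  45:3625  46:9663  47:12884
  48:12349  49:6806  50:4245  51:5660  52:2717  53:13282  54:8050  55:1074
  56:1432  57:6739  58:13815  59:3931  60:10071  61:13428  62:3415  63:9383
  64:7681  65:582  66:776  67:10694  68:9429  69:12572  70:11933  71:11081
  72:9945  73:13260  74:3191  75:13914  76:4063  77:10247  78:8833  79:2118
  80:2824  81:8595  82:11460  83:791  84:10714  85:4626  86:6168  87:8224
  88:1306  89:6571  90:13591  91:8462  92:6453  93:8604  94:11472  95:807
  96:1076  97:11094  98:303  99:404  100:10198  101:3938  102:421  103:5391
  104:7188  105:9584  106:7949  107:5769  108:7692  109:10256  110:8845  111:2134
  112:7675  113:574  114:5595  115:7460  116:5117  117:1993  118:7487  119:5153
  120:2041
Giant step factor: 4831^(-121) ≡ 520 (mod 14489).
Scan 13325·520^i mod 14489 for i = 0, 1, …:
  i=0: 13325   i=1: 3258   i=2: 13436   i=3: 3022
  i=4: 6628   i=5: 12667   i=6: 8834   i=7: 667
  i=8: 13593   i=9: 12217     …   i=93: 10718
  i=94: 9584
Match at i=94, j=105: n = 94·121 + 105 = 11479.

11479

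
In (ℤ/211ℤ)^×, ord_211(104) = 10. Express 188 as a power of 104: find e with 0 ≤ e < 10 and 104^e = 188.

8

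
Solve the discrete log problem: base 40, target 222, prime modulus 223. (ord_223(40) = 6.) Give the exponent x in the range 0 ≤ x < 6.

3

Successive powers of 40 modulo 223:
  40^0=1  40^1=40  40^2=39  40^3=222
So 40^3 ≡ 222 (mod 223), giving x = 3.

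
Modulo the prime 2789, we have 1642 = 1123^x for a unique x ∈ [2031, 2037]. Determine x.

Compute 1123^2031 mod 2789 = 2634, then multiply by 1123 repeatedly:
  1123^2031=2634  1123^2032=1642
Found 1642 at exponent 2032.

2032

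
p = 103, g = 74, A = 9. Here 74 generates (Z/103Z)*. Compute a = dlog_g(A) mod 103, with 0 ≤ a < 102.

78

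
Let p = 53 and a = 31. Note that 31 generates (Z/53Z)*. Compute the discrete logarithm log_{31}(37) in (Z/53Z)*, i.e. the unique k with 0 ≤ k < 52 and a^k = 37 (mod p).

Baby-step giant-step with m = ceil(sqrt(52)) = 8.
Baby table (31^j mod 53 for j=0..7):
  0:1  1:31  2:7  3:5  4:49  5:35  6:25  7:33
Giant step factor: 31^(-8) ≡ 10 (mod 53).
Scan 37·10^i mod 53 for i = 0, 1, …:
  i=0: 37   i=1: 52   i=2: 43   i=3: 6
  i=4: 7
Match at i=4, j=2: k = 4·8 + 2 = 34.

34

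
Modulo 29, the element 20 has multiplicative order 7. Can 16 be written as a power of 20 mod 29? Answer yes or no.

yes

⟨20⟩ has order 7; its elements mod 29 are {1, 7, 16, 20, 23, 24, 25}.
16 is in this set.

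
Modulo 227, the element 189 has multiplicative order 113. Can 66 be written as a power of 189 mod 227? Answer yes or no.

no

66 ∈ ⟨189⟩ iff 66^113 ≡ 1 (mod 227), since |⟨189⟩| = 113.
66^113 mod 227 = 226.
Since 226 ≠ 1, 66 does not lie in the subgroup.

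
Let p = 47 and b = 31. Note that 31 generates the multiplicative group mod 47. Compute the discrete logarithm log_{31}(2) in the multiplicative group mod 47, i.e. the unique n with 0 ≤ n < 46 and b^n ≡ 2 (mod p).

Baby-step giant-step with m = ceil(sqrt(46)) = 7.
Baby table (31^j mod 47 for j=0..6):
  0:1  1:31  2:21  3:40  4:18  5:41  6:2
Giant step factor: 31^(-7) ≡ 22 (mod 47).
Scan 2·22^i mod 47 for i = 0, 1, …:
  i=0: 2
Match at i=0, j=6: n = 0·7 + 6 = 6.

6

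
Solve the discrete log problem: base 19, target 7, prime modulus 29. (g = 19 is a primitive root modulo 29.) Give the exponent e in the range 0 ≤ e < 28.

Successive powers of 19 modulo 29:
  19^0=1  19^1=19  19^2=13  19^3=15  19^4=24  19^5=21
  19^6=22  19^7=12  19^8=25  19^9=11  19^10=6  19^11=27
  19^12=20  19^13=3  19^14=28  19^15=10  19^16=16  19^17=14
  19^18=5  19^19=8  19^20=7
So 19^20 ≡ 7 (mod 29), giving e = 20.

20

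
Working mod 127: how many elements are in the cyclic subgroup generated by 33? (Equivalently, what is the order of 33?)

42

The order of 33 must divide p − 1 = 126 = 2 · 3^2 · 7.
Divisors: 1, 2, 3, 6, 7, 9, 14, 18, 21, 42, 63, 126.
Check each in increasing order: 33^1 ≡ 33;  33^2 ≡ 73;  33^3 ≡ 123;  33^6 ≡ 16;  33^7 ≡ 20;  33^9 ≡ 63;  33^14 ≡ 19;  33^18 ≡ 32;  33^21 ≡ 126;  33^42 ≡ 1.
Smallest exponent giving 1 is 42.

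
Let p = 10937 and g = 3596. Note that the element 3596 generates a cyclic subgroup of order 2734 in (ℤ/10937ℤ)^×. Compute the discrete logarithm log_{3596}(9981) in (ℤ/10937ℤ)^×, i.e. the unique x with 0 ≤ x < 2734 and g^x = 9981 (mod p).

1963

Baby-step giant-step with m = ceil(sqrt(2734)) = 53.
Baby table (3596^j mod 10937 for j=0..52):
  0:1  1:3596  2:3682  3:6702  4:6181  5:2892  6:9482  7:6643
  8:1820  9:4394  10:7796  11:2885  12:6184  13:2743  14:9591  15:4875
  16:9426  17:2133  18:3431  19:940  20:707  21:4988  22:168  23:2593
  24:6104  25:10362  26:10330  27:4628  28:7111  29:450  30:10461  31:5413
  32:8225  33:3452  34:10834  35:1470  36:3549  37:9662  38:8640  39:8360
  40:7684  41:4802  42:9406  43:6772  44:6350  45:9081  46:8331  47:1833
  48:7394  49:977  50:2515  51:9978  52:7528
Giant step factor: 3596^(-53) ≡ 3553 (mod 10937).
Scan 9981·3553^i mod 10937 for i = 0, 1, …:
  i=0: 9981   i=1: 4739   i=2: 5624   i=3: 173
  i=4: 2197   i=5: 7860   i=6: 4419   i=7: 6112
  i=8: 5991   i=9: 2621     …   i=36: 275
  i=37: 3682
Match at i=37, j=2: x = 37·53 + 2 = 1963.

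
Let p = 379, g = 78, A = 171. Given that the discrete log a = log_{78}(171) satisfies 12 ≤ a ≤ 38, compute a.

38

Compute 78^12 mod 379 = 165, then multiply by 78 repeatedly:
  78^12=165  78^13=363  78^14=268  78^15=59  78^16=54
  78^17=43  78^18=322  78^19=102  78^20=376  78^21=145
  78^22=319  78^23=247  78^24=316  78^25=13  78^26=256
  78^27=260  78^28=193  78^29=273  78^30=70  78^31=154
  78^32=263  78^33=48  78^34=333  78^35=202  78^36=217
  78^37=250  78^38=171
Found 171 at exponent 38.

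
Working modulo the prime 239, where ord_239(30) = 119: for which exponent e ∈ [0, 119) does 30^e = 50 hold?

Baby-step giant-step with m = ceil(sqrt(119)) = 11.
Baby table (30^j mod 239 for j=0..10):
  0:1  1:30  2:183  3:232  4:29  5:153  6:49  7:36
  8:124  9:135  10:226
Giant step factor: 30^(-11) ≡ 220 (mod 239).
Scan 50·220^i mod 239 for i = 0, 1, …:
  i=0: 50   i=1: 6   i=2: 125   i=3: 15
  i=4: 193   i=5: 157   i=6: 124
Match at i=6, j=8: e = 6·11 + 8 = 74.

74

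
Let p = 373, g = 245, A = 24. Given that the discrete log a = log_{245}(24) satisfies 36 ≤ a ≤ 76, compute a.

61

Compute 245^36 mod 373 = 289, then multiply by 245 repeatedly:
  245^36=289  245^37=308  245^38=114  245^39=328  245^40=165
  245^41=141  245^42=229  245^43=155  245^44=302  245^45=136
  245^46=123  245^47=295  245^48=286  245^49=319  245^50=198
  245^51=20  245^52=51  245^53=186  245^54=64  245^55=14
  245^56=73  245^57=354  245^58=194  245^59=159  245^60=163
  245^61=24
Found 24 at exponent 61.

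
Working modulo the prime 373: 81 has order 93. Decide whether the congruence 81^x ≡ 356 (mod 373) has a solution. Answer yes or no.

yes

356 ∈ ⟨81⟩ iff 356^93 ≡ 1 (mod 373), since |⟨81⟩| = 93.
356^93 mod 373 = 1.
Since 1 = 1, 356 lies in the subgroup.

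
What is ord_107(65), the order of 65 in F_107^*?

106

The order of 65 must divide p − 1 = 106 = 2 · 53.
Divisors: 1, 2, 53, 106.
Check each in increasing order: 65^1 ≡ 65;  65^2 ≡ 52;  65^53 ≡ 106;  65^106 ≡ 1.
Smallest exponent giving 1 is 106.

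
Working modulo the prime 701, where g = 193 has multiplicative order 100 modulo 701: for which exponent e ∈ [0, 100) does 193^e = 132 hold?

62

Baby-step giant-step with m = ceil(sqrt(100)) = 10.
Baby table (193^j mod 701 for j=0..9):
  0:1  1:193  2:96  3:302  4:103  5:251  6:74  7:262
  8:94  9:617
Giant step factor: 193^(-10) ≡ 63 (mod 701).
Scan 132·63^i mod 701 for i = 0, 1, …:
  i=0: 132   i=1: 605   i=2: 261   i=3: 320
  i=4: 532   i=5: 569   i=6: 96
Match at i=6, j=2: e = 6·10 + 2 = 62.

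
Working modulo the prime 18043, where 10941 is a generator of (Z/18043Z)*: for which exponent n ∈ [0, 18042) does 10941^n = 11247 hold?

Baby-step giant-step with m = ceil(sqrt(18042)) = 135.
Baby table (10941^j mod 18043 for j=0..134):
  0:1  1:10941  2:8219  3:15810  4:17012  5:14747  6:6421  7:10762
  8:16467  9:6092  10:1730  11:823  12:986  13:16155  14:2627  15:17551
  16:11885  17:15927  18:16056  19:2048  20:15805  21:16436  22:9738  23:17586
  24:15917  25:14904  26:10073  27:2049  28:8703  29:6612  30:7505  31:16555
  32:12621  33:3282  34:2792  35:473  36:14795  37:8342  38:8328  39:17541
  40:10733  41:5909  42:2300  43:12358  44:12679  45:6355  46:10376  47:15303
  48:9126  49:15647  50:1843  51:10232  52:9540  53:16428  54:12425  55:5963
  56:15738  57:5109  58:355  59:4810  60:12822  61:1177  62:12898  63:2715
  64:6037  65:13437  66:17896  67:15543  68:688  69:3477  70:7213  71:15394
  72:12392  73:5770  74:15156  75:6626  76:16335  77:5320  78:17445  79:6891
  80:10777  81:152  82:3076  83:4321  84:3401  85:5675  86:4212  87:1670
  88:11954  89:13050  90:5791  91:10358  92:16838  93:5528  94:1712  95:2358
  96:15431  97:2220  98:3142  99:4707  100:4565  101:2641  102:8338  103:650
  104:2708  105:1622  106:10033  107:15484  108:4717  109:5717  110:12659  111:4051
  112:8383  113:5834  114:11703  115:9395  116:17767  117:11508  118:4974  119:2846
  120:13911  121:7546  122:14061  123:6783  124:1944  125:14650  126:9681  127:7411
  128:16552  129:15884  130:14711  131:9491  132:3566  133:6640  134:7122
Giant step factor: 10941^(-135) ≡ 3209 (mod 18043).
Scan 11247·3209^i mod 18043 for i = 0, 1, …:
  i=0: 11247   i=1: 5623   i=2: 1207   i=3: 12061
  i=4: 1514   i=5: 4859   i=6: 3379   i=7: 17411
  i=8: 10771   i=9: 11794     …   i=40: 2565
  i=41: 3477
Match at i=41, j=69: n = 41·135 + 69 = 5604.

5604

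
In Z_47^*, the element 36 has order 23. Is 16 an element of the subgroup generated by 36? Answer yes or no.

yes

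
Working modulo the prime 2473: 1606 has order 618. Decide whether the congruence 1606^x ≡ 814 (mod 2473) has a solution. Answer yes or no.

no

814 ∈ ⟨1606⟩ iff 814^618 ≡ 1 (mod 2473), since |⟨1606⟩| = 618.
814^618 mod 2473 = 1906.
Since 1906 ≠ 1, 814 does not lie in the subgroup.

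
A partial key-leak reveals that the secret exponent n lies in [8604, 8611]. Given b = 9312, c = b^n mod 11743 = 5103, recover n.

8609

Compute 9312^8604 mod 11743 = 4479, then multiply by 9312 repeatedly:
  9312^8604=4479  9312^8605=9055  9312^8606=5420  9312^8607=11369  9312^8608=4983
  9312^8609=5103
Found 5103 at exponent 8609.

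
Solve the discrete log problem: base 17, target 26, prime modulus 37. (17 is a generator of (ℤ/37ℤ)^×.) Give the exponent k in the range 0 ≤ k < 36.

12

Successive powers of 17 modulo 37:
  17^0=1  17^1=17  17^2=30  17^3=29  17^4=12  17^5=19
  17^6=27  17^7=15  17^8=33  17^9=6  17^10=28  17^11=32
  17^12=26
So 17^12 ≡ 26 (mod 37), giving k = 12.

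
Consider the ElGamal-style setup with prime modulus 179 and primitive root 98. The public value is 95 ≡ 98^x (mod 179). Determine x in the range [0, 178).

Baby-step giant-step with m = ceil(sqrt(178)) = 14.
Baby table (98^j mod 179 for j=0..13):
  0:1  1:98  2:117  3:10  4:85  5:96  6:100  7:134
  8:65  9:105  10:87  11:113  12:155  13:154
Giant step factor: 98^(-14) ≡ 16 (mod 179).
Scan 95·16^i mod 179 for i = 0, 1, …:
  i=0: 95   i=1: 88   i=2: 155
Match at i=2, j=12: x = 2·14 + 12 = 40.

40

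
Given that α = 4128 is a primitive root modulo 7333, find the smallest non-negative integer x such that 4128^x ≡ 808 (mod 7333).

3092

Baby-step giant-step with m = ceil(sqrt(7332)) = 86.
Baby table (4128^j mod 7333 for j=0..85):
  0:1  1:4128  2:5825  3:693  4:834  5:3575  6:3604  7:5988
  8:6254  9:4352  10:6539  11:219  12:2073  13:7066  14:5107  15:6654
  16:5627  17:4645  18:6098  19:5688  20:7131  21:2106  22:3963  23:6674
  24:191  25:3817  26:5292  27:369  28:5301  29:856  30:6395  31:7093
  32:6568  33:2603  34:2339  35:5164  36:7294  37:334  38:148  39:2305
  40:4139  41:7235  42:6104  43:1124  44:5416  45:6264  46:1634  47:6125
  48:7149  49:3080  50:6151  51:4482  52:537  53:2170  54:4167  55:5491
  56:545  57:5862  58:6769  59:3702  60:7217  61:5130  62:6269  63:275
  64:5918  65:3281  66:7250  67:2027  68:503  69:1145  70:4108  71:3928
  72:1521  73:1640  74:1561  75:5434  76:7238  77:3822  78:3933  79:162
  80:1433  81:5026  82:2271  83:3114  84:7176  85:4541
Giant step factor: 4128^(-86) ≡ 2804 (mod 7333).
Scan 808·2804^i mod 7333 for i = 0, 1, …:
  i=0: 808   i=1: 7068   i=2: 4906   i=3: 7049
  i=4: 2961   i=5: 1688   i=6: 3367   i=7: 3497
  i=8: 1367   i=9: 5242     …   i=34: 2650
  i=35: 2271
Match at i=35, j=82: x = 35·86 + 82 = 3092.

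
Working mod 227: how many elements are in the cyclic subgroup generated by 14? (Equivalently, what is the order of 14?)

The order of 14 must divide p − 1 = 226 = 2 · 113.
Divisors: 1, 2, 113, 226.
Check each in increasing order: 14^1 ≡ 14;  14^2 ≡ 196;  14^113 ≡ 226;  14^226 ≡ 1.
Smallest exponent giving 1 is 226.

226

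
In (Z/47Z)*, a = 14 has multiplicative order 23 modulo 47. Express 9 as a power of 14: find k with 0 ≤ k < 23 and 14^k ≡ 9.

10

Successive powers of 14 modulo 47:
  14^0=1  14^1=14  14^2=8  14^3=18  14^4=17  14^5=3
  14^6=42  14^7=24  14^8=7  14^9=4  14^10=9
So 14^10 ≡ 9 (mod 47), giving k = 10.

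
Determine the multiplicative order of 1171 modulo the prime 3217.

The order of 1171 must divide p − 1 = 3216 = 2^4 · 3 · 67.
Divisors: 1, 2, 3, 4, 6, 8, 12, 16, 24, 48, 67, 134, 201, 268, 402, 536, 804, 1072, 1608, 3216.
Check each in increasing order: 1171^1 ≡ 1171;  1171^2 ≡ 799;  1171^3 ≡ 2699;  1171^4 ≡ 1435;  1171^6 ≡ 1313;  1171^8 ≡ 345;  1171^12 ≡ 2874;  1171^16 ≡ 3213;  1171^24 ≡ 1837;  1171^48 ≡ 3153;  1171^67 ≡ 2506;  1171^134 ≡ 452;  1171^201 ≡ 328;  1171^268 ≡ 1633;  1171^402 ≡ 1423;  1171^536 ≡ 3013;  1171^804 ≡ 1436;  1171^1072 ≡ 3012;  1171^1608 ≡ 3216;  1171^3216 ≡ 1.
Smallest exponent giving 1 is 3216.

3216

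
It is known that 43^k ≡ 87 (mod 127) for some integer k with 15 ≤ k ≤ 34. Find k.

30

Compute 43^15 mod 127 = 77, then multiply by 43 repeatedly:
  43^15=77  43^16=9  43^17=6  43^18=4  43^19=45
  43^20=30  43^21=20  43^22=98  43^23=23  43^24=100
  43^25=109  43^26=115  43^27=119  43^28=37  43^29=67
  43^30=87
Found 87 at exponent 30.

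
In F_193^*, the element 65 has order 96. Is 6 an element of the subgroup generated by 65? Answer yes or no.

6 ∈ ⟨65⟩ iff 6^96 ≡ 1 (mod 193), since |⟨65⟩| = 96.
6^96 mod 193 = 1.
Since 1 = 1, 6 lies in the subgroup.

yes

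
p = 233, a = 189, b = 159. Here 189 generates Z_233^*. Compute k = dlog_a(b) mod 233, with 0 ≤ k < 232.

204

Baby-step giant-step with m = ceil(sqrt(232)) = 16.
Baby table (189^j mod 233 for j=0..15):
  0:1  1:189  2:72  3:94  4:58  5:11  6:215  7:93
  8:102  9:172  10:121  11:35  12:91  13:190  14:28  15:166
Giant step factor: 189^(-16) ≡ 23 (mod 233).
Scan 159·23^i mod 233 for i = 0, 1, …:
  i=0: 159   i=1: 162   i=2: 231   i=3: 187
  i=4: 107   i=5: 131   i=6: 217   i=7: 98
  i=8: 157   i=9: 116   i=10: 105   i=11: 85
  i=12: 91
Match at i=12, j=12: k = 12·16 + 12 = 204.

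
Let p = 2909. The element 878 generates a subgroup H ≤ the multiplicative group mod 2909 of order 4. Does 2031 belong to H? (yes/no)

2031 ∈ ⟨878⟩ iff 2031^4 ≡ 1 (mod 2909), since |⟨878⟩| = 4.
2031^4 mod 2909 = 1.
Since 1 = 1, 2031 lies in the subgroup.

yes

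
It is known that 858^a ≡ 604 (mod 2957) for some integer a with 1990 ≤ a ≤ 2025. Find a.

Compute 858^1990 mod 2957 = 2901, then multiply by 858 repeatedly:
  858^1990=2901  858^1991=2221  858^1992=1310  858^1993=320  858^1994=2516
  858^1995=118  858^1996=706  858^1997=2520  858^1998=593  858^1999=190
  858^2000=385  858^2001=2103  858^2002=604
Found 604 at exponent 2002.

2002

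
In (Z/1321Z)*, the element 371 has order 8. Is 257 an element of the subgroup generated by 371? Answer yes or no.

⟨371⟩ has order 8; its elements mod 1321 are {1, 235, 257, 371, 950, 1064, 1086, 1320}.
257 is in this set.

yes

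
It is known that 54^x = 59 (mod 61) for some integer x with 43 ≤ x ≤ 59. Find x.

49

Compute 54^43 mod 61 = 55, then multiply by 54 repeatedly:
  54^43=55  54^44=42  54^45=11  54^46=45  54^47=51
  54^48=9  54^49=59
Found 59 at exponent 49.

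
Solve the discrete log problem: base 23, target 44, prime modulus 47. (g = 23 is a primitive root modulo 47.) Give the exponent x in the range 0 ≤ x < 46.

27

Successive powers of 23 modulo 47:
  23^0=1  23^1=23  23^2=12  23^3=41  23^4=3  23^5=22
  23^6=36  23^7=29  23^8=9  23^9=19  23^10=14  23^11=40
  23^12=27  23^13=10  23^14=42  23^15=26  23^16=34  23^17=30
  23^18=32  23^19=31  23^20=8  23^21=43  23^22=2  23^23=46
  23^24=24  23^25=35  23^26=6  23^27=44
So 23^27 ≡ 44 (mod 47), giving x = 27.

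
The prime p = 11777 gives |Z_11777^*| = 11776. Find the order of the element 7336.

The order of 7336 must divide p − 1 = 11776 = 2^9 · 23.
Divisors: 1, 2, 4, 8, 16, 23, 32, 46, 64, 92, 128, 184, 256, 368, 512, 736, 1472, 2944, 5888, 11776.
Check each in increasing order: 7336^1 ≡ 7336;  7336^2 ≡ 7783;  7336^4 ≡ 5978;  7336^8 ≡ 5066;  7336^16 ≡ 2273;  7336^23 ≡ 4302;  7336^32 ≡ 8203;  7336^46 ≡ 5537;  7336^64 ≡ 7208;  7336^92 ≡ 2838;  7336^128 ≡ 6917;  7336^184 ≡ 10553;  7336^256 ≡ 6715;  7336^368 ≡ 2497;  7336^512 ≡ 8869;  7336^736 ≡ 4976;  7336^1472 ≡ 5322;  7336^2944 ≡ 11776;  7336^5888 ≡ 1.
Smallest exponent giving 1 is 5888.

5888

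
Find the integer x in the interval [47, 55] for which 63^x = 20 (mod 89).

50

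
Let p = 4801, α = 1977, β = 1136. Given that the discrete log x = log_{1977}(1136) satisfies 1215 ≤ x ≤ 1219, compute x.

1217

Compute 1977^1215 mod 4801 = 459, then multiply by 1977 repeatedly:
  1977^1215=459  1977^1216=54  1977^1217=1136
Found 1136 at exponent 1217.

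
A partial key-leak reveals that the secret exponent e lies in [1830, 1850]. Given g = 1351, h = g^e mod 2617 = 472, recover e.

1844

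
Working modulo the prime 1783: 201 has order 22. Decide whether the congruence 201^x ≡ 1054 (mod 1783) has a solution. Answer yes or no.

no

⟨201⟩ has order 22; its elements mod 1783 are {1, 201, 261, 353, 367, 495, 583, 608, 664, 754, 819, 964, 1029, 1119, 1175, 1200, 1288, 1416, 1430, 1522, 1582, 1782}.
1054 is not in this set.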